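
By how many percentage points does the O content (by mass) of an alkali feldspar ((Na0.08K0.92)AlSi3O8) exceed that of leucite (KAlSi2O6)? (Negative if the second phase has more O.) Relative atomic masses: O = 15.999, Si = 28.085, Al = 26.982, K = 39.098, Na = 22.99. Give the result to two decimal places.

2.22 percentage points

First mineral: 127.992 g O in 277.038 g formula = 46.20 wt% O.
Second mineral: 95.994 g O in 218.244 g formula = 43.98 wt% O.
46.20% − 43.98% gives a difference of 2.22 percentage points.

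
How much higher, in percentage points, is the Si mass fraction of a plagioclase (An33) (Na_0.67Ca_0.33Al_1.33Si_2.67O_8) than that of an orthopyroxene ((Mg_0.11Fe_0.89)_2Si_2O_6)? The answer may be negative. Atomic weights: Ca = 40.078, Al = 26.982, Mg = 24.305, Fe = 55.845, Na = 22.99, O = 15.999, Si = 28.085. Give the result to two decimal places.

6.17 percentage points

Si in Na_0.67Ca_0.33Al_1.33Si_2.67O_8: molar mass 267.494 g/mol; 2.67×28.085 = 74.987 g → 28.03 wt%.
Si in (Mg_0.11Fe_0.89)_2Si_2O_6: molar mass 256.915 g/mol; 2×28.085 = 56.170 g → 21.86 wt%.
Difference = 28.03 − 21.86 = 6.17 percentage points.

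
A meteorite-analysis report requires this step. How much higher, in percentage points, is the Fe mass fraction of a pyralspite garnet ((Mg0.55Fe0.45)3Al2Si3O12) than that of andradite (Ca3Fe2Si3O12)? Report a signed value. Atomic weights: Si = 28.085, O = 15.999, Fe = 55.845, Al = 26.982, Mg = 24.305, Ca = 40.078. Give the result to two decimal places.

-5.06 percentage points

Fe in (Mg0.55Fe0.45)3Al2Si3O12: molar mass 445.701 g/mol; 1.35×55.845 = 75.391 g → 16.92 wt%.
Fe in Ca3Fe2Si3O12: molar mass 508.167 g/mol; 2×55.845 = 111.690 g → 21.98 wt%.
Difference = 16.92 − 21.98 = -5.06 percentage points.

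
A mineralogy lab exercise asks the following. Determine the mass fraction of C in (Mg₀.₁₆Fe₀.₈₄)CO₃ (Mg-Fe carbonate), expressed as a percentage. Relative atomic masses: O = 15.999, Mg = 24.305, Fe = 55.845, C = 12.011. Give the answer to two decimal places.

Molar mass of (Mg₀.₁₆Fe₀.₈₄)CO₃: 0.16×24.305 + 0.84×55.845 + 1×12.011 + 3×15.999 = 110.807 g/mol.
Mass of C per formula unit: 1 × 12.011 = 12.011 g.
Weight fraction C = 12.011 / 110.807 = 0.1084.

10.84 weight percent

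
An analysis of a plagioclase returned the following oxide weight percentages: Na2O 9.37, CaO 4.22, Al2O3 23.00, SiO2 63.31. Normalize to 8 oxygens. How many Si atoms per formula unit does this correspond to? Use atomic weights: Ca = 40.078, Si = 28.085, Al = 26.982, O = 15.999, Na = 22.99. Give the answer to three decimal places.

2.800 Si apfu

Na2O (M=61.979): mol = 0.15118; Na = 0.30236, O = 0.15118.
CaO (M=56.077): mol = 0.07525; Ca = 0.07525, O = 0.07525.
Al2O3 (M=101.961): mol = 0.22558; Al = 0.45116, O = 0.67674.
SiO2 (M=60.083): mol = 1.05371; Si = 1.05371, O = 2.10742.
ΣO = 3.01059; factor = 8/ΣO = 2.65729.
Si apfu = 1.05371 × 2.65729 = 2.800.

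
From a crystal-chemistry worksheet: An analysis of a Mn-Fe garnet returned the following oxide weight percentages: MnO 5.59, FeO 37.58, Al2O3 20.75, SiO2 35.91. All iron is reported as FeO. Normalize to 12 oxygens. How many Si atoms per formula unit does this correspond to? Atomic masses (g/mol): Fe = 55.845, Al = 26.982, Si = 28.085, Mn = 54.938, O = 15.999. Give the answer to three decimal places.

MnO (M=70.937): mol = 0.07880; Mn = 0.07880, O = 0.07880.
FeO (M=71.844): mol = 0.52308; Fe = 0.52308, O = 0.52308.
Al2O3 (M=101.961): mol = 0.20351; Al = 0.40702, O = 0.61053.
SiO2 (M=60.083): mol = 0.59767; Si = 0.59767, O = 1.19534.
ΣO = 2.40775; factor = 12/ΣO = 4.98391.
Si apfu = 0.59767 × 4.98391 = 2.979.

2.979 Si apfu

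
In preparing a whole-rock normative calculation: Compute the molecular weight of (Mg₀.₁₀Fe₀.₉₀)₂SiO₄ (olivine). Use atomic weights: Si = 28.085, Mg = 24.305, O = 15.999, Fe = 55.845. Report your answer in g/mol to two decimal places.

Mg: 0.20 × 24.305 = 4.8610
Fe: 1.80 × 55.845 = 100.5210
Si: 1 × 28.085 = 28.0850
O: 4 × 15.999 = 63.9960
Summing the contributions gives the formula mass.

197.46 g/mol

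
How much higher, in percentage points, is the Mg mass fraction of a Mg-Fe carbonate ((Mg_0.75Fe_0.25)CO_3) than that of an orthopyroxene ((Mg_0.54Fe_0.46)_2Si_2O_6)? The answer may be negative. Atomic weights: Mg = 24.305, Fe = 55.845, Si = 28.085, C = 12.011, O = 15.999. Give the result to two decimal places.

8.35 percentage points

M((Mg_0.75Fe_0.25)CO_3) = 92.198 g/mol, so wt% Mg = 18.229/92.198 × 100 = 19.77%.
M((Mg_0.54Fe_0.46)_2Si_2O_6) = 229.791 g/mol, so wt% Mg = 26.249/229.791 × 100 = 11.42%.
19.77 − 11.42 = 8.35 pp.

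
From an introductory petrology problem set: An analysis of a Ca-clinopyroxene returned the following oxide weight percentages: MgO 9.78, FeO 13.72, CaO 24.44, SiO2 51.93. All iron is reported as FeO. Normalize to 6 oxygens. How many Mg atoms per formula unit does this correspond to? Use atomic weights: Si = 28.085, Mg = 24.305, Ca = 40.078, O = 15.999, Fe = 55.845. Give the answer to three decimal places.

MgO (M=40.304): mol = 0.24266; Mg = 0.24266, O = 0.24266.
FeO (M=71.844): mol = 0.19097; Fe = 0.19097, O = 0.19097.
CaO (M=56.077): mol = 0.43583; Ca = 0.43583, O = 0.43583.
SiO2 (M=60.083): mol = 0.86430; Si = 0.86430, O = 1.72860.
ΣO = 2.59806; factor = 6/ΣO = 2.30942.
Mg apfu = 0.24266 × 2.30942 = 0.560.

0.560 Mg apfu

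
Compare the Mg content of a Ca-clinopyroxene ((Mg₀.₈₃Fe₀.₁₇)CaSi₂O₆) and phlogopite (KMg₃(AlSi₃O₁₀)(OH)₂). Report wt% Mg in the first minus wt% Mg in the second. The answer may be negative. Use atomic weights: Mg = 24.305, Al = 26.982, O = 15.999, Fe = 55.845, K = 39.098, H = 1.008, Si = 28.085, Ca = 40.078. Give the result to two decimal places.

-8.38 percentage points

M((Mg₀.₈₃Fe₀.₁₇)CaSi₂O₆) = 221.909 g/mol, so wt% Mg = 20.173/221.909 × 100 = 9.09%.
M(KMg₃(AlSi₃O₁₀)(OH)₂) = 417.254 g/mol, so wt% Mg = 72.915/417.254 × 100 = 17.47%.
9.09 − 17.47 = -8.38 pp.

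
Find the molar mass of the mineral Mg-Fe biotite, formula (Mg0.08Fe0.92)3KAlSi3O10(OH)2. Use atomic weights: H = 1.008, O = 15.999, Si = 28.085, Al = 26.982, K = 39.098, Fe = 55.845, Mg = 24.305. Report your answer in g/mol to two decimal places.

504.30 g/mol

Mg: 0.24 × 24.305 = 5.8332
Fe: 2.76 × 55.845 = 154.1322
K: 1 × 39.098 = 39.0980
Al: 1 × 26.982 = 26.9820
Si: 3 × 28.085 = 84.2550
O: 12 × 15.999 = 191.9880
H: 2 × 1.008 = 2.0160
Summing the contributions gives the formula mass.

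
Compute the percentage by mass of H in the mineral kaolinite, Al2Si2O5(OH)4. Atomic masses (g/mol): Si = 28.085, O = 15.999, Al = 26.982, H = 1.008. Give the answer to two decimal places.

Molar mass of Al2Si2O5(OH)4: 2×26.982 + 2×28.085 + 9×15.999 + 4×1.008 = 258.157 g/mol.
Mass of H per formula unit: 4 × 1.008 = 4.032 g.
Weight fraction H = 4.032 / 258.157 = 0.0156.

1.56 weight percent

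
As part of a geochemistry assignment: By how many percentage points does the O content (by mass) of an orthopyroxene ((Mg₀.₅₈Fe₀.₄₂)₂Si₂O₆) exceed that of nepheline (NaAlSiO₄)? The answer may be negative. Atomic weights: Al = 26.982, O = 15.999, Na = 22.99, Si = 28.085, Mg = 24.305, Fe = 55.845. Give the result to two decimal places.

-2.81 percentage points

M((Mg₀.₅₈Fe₀.₄₂)₂Si₂O₆) = 227.268 g/mol, so wt% O = 95.994/227.268 × 100 = 42.24%.
M(NaAlSiO₄) = 142.053 g/mol, so wt% O = 63.996/142.053 × 100 = 45.05%.
42.24 − 45.05 = -2.81 pp.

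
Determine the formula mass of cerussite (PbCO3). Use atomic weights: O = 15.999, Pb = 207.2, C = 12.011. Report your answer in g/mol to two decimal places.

267.21 g/mol

The formula mass is the sum 1×207.2 + 1×12.011 + 3×15.999.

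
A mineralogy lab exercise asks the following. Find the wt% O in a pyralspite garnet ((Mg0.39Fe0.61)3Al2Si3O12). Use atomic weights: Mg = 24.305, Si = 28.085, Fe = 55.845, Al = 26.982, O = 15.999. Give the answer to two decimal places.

41.66 mass %

M((Mg0.39Fe0.61)3Al2Si3O12) = 460.840 g/mol.
O contributes 12 × 15.999 = 191.988 g per mole.
191.988/460.840 = 0.4166 → 41.66%.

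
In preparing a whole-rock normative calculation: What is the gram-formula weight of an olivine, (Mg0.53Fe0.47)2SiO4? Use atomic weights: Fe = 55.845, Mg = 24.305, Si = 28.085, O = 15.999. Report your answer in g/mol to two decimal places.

M = 1.06×24.305 + 0.94×55.845 + 1×28.085 + 4×15.999

170.34 g/mol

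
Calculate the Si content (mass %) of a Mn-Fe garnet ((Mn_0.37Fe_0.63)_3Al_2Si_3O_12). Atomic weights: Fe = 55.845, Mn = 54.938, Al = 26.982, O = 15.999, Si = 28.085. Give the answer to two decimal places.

16.96 mass %

M((Mn_0.37Fe_0.63)_3Al_2Si_3O_12) = 496.735 g/mol.
Si contributes 3 × 28.085 = 84.255 g per mole.
84.255/496.735 = 0.1696 → 16.96%.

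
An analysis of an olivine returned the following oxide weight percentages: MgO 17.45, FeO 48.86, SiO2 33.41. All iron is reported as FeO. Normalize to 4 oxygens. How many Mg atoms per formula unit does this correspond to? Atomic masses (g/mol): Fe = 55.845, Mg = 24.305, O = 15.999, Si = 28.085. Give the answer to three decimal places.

0.778 Mg apfu

MgO (M=40.304): mol = 0.43296; Mg = 0.43296, O = 0.43296.
FeO (M=71.844): mol = 0.68008; Fe = 0.68008, O = 0.68008.
SiO2 (M=60.083): mol = 0.55606; Si = 0.55606, O = 1.11212.
ΣO = 2.22516; factor = 4/ΣO = 1.79762.
Mg apfu = 0.43296 × 1.79762 = 0.778.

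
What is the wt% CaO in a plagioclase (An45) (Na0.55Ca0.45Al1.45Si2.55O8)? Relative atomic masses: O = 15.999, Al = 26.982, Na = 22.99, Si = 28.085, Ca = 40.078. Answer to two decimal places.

9.37 wt%

Formula mass = 269.412 g/mol.
0.45 Ca → 0.4500 mol CaO per formula unit; M(CaO) = 56.077, so CaO mass = 25.235 g.
25.235/269.412 × 100 = 9.37 wt%.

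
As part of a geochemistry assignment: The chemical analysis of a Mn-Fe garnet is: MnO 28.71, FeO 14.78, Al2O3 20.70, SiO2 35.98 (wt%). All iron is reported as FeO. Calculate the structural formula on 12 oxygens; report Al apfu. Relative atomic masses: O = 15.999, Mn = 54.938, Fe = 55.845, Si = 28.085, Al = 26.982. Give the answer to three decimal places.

MnO (M=70.937): mol = 0.40473; Mn = 0.40473, O = 0.40473.
FeO (M=71.844): mol = 0.20572; Fe = 0.20572, O = 0.20572.
Al2O3 (M=101.961): mol = 0.20302; Al = 0.40604, O = 0.60906.
SiO2 (M=60.083): mol = 0.59884; Si = 0.59884, O = 1.19768.
ΣO = 2.41719; factor = 12/ΣO = 4.96444.
Al apfu = 0.40604 × 4.96444 = 2.016.

2.016 Al apfu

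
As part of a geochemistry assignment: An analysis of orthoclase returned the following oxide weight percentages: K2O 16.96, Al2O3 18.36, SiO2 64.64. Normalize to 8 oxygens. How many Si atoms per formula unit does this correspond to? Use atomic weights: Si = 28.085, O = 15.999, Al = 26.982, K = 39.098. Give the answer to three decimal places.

16.96 wt% K2O ÷ 94.195 g/mol = 0.18005 mol, giving 0.36010 K and 0.18005 O.
18.36 wt% Al2O3 ÷ 101.961 g/mol = 0.18007 mol, giving 0.36014 Al and 0.54021 O.
64.64 wt% SiO2 ÷ 60.083 g/mol = 1.07585 mol, giving 1.07585 Si and 2.15170 O.
Oxygen sums to 2.87196; scaling by 8/2.87196 = 2.78555 puts the formula on 8 O.
Si: 1.07585 × 2.78555 = 2.997 atoms per formula unit.

2.997 Si apfu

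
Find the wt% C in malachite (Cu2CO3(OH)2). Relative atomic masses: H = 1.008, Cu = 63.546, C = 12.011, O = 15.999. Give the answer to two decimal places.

M(Cu2CO3(OH)2) = 221.114 g/mol.
C contributes 1 × 12.011 = 12.011 g per mole.
12.011/221.114 = 0.0543 → 5.43%.

5.43 weight percent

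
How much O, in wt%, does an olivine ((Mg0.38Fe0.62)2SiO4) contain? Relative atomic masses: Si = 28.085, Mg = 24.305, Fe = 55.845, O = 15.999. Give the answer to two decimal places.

Molar mass of (Mg0.38Fe0.62)2SiO4: 0.76*24.305 + 1.24*55.845 + 1*28.085 + 4*15.999 = 179.801 g/mol.
Mass of O per formula unit: 4 × 15.999 = 63.996 g.
Weight fraction O = 63.996 / 179.801 = 0.3559.

35.59 wt%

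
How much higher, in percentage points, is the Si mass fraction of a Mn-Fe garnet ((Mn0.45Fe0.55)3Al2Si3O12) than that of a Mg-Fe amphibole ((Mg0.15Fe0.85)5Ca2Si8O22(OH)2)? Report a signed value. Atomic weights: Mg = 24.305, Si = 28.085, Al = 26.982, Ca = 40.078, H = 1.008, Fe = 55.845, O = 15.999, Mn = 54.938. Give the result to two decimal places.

-6.77 percentage points

Si in (Mn0.45Fe0.55)3Al2Si3O12: molar mass 496.518 g/mol; 3×28.085 = 84.255 g → 16.97 wt%.
Si in (Mg0.15Fe0.85)5Ca2Si8O22(OH)2: molar mass 946.398 g/mol; 8×28.085 = 224.680 g → 23.74 wt%.
Difference = 16.97 − 23.74 = -6.77 percentage points.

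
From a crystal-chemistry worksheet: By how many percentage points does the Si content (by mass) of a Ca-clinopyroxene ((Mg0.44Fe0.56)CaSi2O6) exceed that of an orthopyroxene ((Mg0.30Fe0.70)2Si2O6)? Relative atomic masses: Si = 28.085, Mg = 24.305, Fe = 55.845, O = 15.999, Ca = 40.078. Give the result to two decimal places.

1.05 percentage points

Si in (Mg0.44Fe0.56)CaSi2O6: molar mass 234.209 g/mol; 2×28.085 = 56.170 g → 23.98 wt%.
Si in (Mg0.30Fe0.70)2Si2O6: molar mass 244.930 g/mol; 2×28.085 = 56.170 g → 22.93 wt%.
Difference = 23.98 − 22.93 = 1.05 percentage points.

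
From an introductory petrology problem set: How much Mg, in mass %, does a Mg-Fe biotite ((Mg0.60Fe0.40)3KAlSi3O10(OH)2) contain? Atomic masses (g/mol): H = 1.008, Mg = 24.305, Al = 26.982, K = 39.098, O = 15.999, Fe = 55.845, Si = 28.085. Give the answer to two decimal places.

9.61 mass %

M((Mg0.60Fe0.40)3KAlSi3O10(OH)2) = 455.102 g/mol.
Mg contributes 1.80 × 24.305 = 43.749 g per mole.
43.749/455.102 = 0.0961 → 9.61%.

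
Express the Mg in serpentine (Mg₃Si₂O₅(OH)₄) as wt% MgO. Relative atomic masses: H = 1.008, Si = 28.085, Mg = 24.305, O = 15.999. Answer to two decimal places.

43.63 wt%

M(Mg₃Si₂O₅(OH)₄) = 277.108 g/mol; M(MgO) = 40.304 g/mol.
Moles MgO per formula unit = 3 Mg ÷ 1 = 3.0000.
MgO fraction = (3.0000 × 40.304) / 277.108 = 120.912/277.108 = 0.4363.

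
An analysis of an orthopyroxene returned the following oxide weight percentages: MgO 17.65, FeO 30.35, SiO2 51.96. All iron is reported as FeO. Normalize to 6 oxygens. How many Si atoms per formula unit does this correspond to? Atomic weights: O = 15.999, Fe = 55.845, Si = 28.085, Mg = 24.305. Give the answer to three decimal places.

2.003 Si apfu

MgO: 17.65/40.304 = 0.43792 mol → 0.43792 mol Mg, 0.43792 mol O.
FeO: 30.35/71.844 = 0.42244 mol → 0.42244 mol Fe, 0.42244 mol O.
SiO2: 51.96/60.083 = 0.86480 mol → 0.86480 mol Si, 1.72960 mol O.
Total oxygen = 2.58996 mol. Normalization factor = 6/2.58996 = 2.31664.
Si per 6 O = 0.86480 × 2.31664 = 2.003.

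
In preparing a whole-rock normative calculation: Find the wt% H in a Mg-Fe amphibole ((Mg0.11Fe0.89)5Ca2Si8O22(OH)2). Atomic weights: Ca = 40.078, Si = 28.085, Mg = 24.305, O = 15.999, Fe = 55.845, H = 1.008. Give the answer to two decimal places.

M((Mg0.11Fe0.89)5Ca2Si8O22(OH)2) = 952.706 g/mol.
H contributes 2 × 1.008 = 2.016 g per mole.
2.016/952.706 = 0.0021 → 0.21%.

0.21 mass %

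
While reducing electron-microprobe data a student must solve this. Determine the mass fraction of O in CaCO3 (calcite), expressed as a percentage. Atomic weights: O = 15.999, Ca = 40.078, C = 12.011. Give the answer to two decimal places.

47.96 weight percent

M(CaCO3) = 100.086 g/mol.
O contributes 3 × 15.999 = 47.997 g per mole.
47.997/100.086 = 0.4796 → 47.96%.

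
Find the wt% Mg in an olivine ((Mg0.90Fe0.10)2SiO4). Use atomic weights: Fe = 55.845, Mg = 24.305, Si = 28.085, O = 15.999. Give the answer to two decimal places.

Formula mass = 1.80×24.305 + 0.20×55.845 + 1×28.085 + 4×15.999 = 146.999 g/mol, of which 43.749 g is Mg.
So Mg makes up 43.749/146.999 = 0.2976 of the mass, i.e. 29.76%.

29.76 mass %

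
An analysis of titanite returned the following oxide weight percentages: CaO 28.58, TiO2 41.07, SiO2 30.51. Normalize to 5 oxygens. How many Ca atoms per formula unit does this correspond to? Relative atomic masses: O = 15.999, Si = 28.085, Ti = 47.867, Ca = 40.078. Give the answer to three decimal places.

0.998 Ca apfu

CaO: 28.58/56.077 = 0.50966 mol → 0.50966 mol Ca, 0.50966 mol O.
TiO2: 41.07/79.865 = 0.51424 mol → 0.51424 mol Ti, 1.02848 mol O.
SiO2: 30.51/60.083 = 0.50780 mol → 0.50780 mol Si, 1.01560 mol O.
Total oxygen = 2.55374 mol. Normalization factor = 5/2.55374 = 1.95791.
Ca per 5 O = 0.50966 × 1.95791 = 0.998.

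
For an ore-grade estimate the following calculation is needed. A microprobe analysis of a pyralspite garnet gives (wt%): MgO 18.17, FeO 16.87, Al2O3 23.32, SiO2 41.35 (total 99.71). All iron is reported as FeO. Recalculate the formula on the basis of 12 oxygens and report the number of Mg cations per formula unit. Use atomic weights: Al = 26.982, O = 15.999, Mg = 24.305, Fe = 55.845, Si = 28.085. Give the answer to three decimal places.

18.17 wt% MgO ÷ 40.304 g/mol = 0.45082 mol, giving 0.45082 Mg and 0.45082 O.
16.87 wt% FeO ÷ 71.844 g/mol = 0.23481 mol, giving 0.23481 Fe and 0.23481 O.
23.32 wt% Al2O3 ÷ 101.961 g/mol = 0.22871 mol, giving 0.45742 Al and 0.68613 O.
41.35 wt% SiO2 ÷ 60.083 g/mol = 0.68821 mol, giving 0.68821 Si and 1.37642 O.
Oxygen sums to 2.74818; scaling by 12/2.74818 = 4.36653 puts the formula on 12 O.
Mg: 0.45082 × 4.36653 = 1.969 atoms per formula unit.

1.969 Mg apfu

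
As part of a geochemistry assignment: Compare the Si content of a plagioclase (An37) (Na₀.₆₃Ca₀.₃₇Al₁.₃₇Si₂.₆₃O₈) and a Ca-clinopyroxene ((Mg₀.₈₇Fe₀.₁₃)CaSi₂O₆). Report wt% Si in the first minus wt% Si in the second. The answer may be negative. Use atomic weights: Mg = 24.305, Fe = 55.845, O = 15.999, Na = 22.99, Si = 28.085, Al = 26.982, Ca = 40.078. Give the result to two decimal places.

Si in Na₀.₆₃Ca₀.₃₇Al₁.₃₇Si₂.₆₃O₈: molar mass 268.133 g/mol; 2.63×28.085 = 73.864 g → 27.55 wt%.
Si in (Mg₀.₈₇Fe₀.₁₃)CaSi₂O₆: molar mass 220.647 g/mol; 2×28.085 = 56.170 g → 25.46 wt%.
Difference = 27.55 − 25.46 = 2.09 percentage points.

2.09 percentage points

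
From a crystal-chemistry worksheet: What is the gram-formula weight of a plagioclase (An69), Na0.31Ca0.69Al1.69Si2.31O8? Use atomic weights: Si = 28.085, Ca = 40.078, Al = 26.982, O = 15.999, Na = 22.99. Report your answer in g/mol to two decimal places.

273.25 g/mol

M = 0.31(22.99) + 0.69(40.078) + 1.69(26.982) + 2.31(28.085) + 8(15.999)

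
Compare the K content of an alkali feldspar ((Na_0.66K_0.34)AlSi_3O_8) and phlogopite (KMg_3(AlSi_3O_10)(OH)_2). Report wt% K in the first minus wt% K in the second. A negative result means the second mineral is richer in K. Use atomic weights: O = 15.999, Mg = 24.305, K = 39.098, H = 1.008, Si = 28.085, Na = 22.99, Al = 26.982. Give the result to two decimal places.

-4.40 percentage points

M((Na_0.66K_0.34)AlSi_3O_8) = 267.696 g/mol, so wt% K = 13.293/267.696 × 100 = 4.97%.
M(KMg_3(AlSi_3O_10)(OH)_2) = 417.254 g/mol, so wt% K = 39.098/417.254 × 100 = 9.37%.
4.97 − 9.37 = -4.40 pp.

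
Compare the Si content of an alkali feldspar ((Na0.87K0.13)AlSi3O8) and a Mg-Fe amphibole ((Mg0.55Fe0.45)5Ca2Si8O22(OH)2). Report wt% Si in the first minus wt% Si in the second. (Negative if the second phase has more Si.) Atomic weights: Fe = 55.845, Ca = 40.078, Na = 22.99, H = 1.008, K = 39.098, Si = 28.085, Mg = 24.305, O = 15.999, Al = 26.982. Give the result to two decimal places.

First mineral: 84.255 g Si in 264.313 g formula = 31.88 wt% Si.
Second mineral: 224.680 g Si in 883.318 g formula = 25.44 wt% Si.
31.88% − 25.44% gives a difference of 6.44 percentage points.

6.44 percentage points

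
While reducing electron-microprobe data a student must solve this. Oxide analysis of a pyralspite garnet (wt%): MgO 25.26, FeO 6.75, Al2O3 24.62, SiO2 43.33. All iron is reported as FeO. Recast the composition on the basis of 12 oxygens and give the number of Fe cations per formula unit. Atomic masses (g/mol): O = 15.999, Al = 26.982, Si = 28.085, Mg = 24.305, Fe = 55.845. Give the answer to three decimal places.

MgO: 25.26/40.304 = 0.62674 mol → 0.62674 mol Mg, 0.62674 mol O.
FeO: 6.75/71.844 = 0.09395 mol → 0.09395 mol Fe, 0.09395 mol O.
Al2O3: 24.62/101.961 = 0.24146 mol → 0.48292 mol Al, 0.72438 mol O.
SiO2: 43.33/60.083 = 0.72117 mol → 0.72117 mol Si, 1.44234 mol O.
Total oxygen = 2.88741 mol. Normalization factor = 12/2.88741 = 4.15597.
Fe per 12 O = 0.09395 × 4.15597 = 0.390.

0.390 Fe apfu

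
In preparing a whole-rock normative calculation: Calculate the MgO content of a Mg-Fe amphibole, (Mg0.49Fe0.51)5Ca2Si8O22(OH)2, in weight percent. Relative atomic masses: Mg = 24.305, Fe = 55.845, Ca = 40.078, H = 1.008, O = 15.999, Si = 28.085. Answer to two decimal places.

11.06 wt%

Formula mass = 892.780 g/mol.
2.45 Mg → 2.4500 mol MgO per formula unit; M(MgO) = 40.304, so MgO mass = 98.745 g.
98.745/892.780 × 100 = 11.06 wt%.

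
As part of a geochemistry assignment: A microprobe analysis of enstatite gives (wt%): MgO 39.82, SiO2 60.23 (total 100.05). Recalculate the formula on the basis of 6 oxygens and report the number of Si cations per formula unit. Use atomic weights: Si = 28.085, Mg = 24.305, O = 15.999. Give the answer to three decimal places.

MgO (M=40.304): mol = 0.98799; Mg = 0.98799, O = 0.98799.
SiO2 (M=60.083): mol = 1.00245; Si = 1.00245, O = 2.00490.
ΣO = 2.99289; factor = 6/ΣO = 2.00475.
Si apfu = 1.00245 × 2.00475 = 2.010.

2.010 Si apfu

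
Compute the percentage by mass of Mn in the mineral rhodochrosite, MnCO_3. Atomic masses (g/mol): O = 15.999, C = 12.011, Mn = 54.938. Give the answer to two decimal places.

47.79 mass %

Formula mass = 1×54.938 + 1×12.011 + 3×15.999 = 114.946 g/mol, of which 54.938 g is Mn.
So Mn makes up 54.938/114.946 = 0.4779 of the mass, i.e. 47.79%.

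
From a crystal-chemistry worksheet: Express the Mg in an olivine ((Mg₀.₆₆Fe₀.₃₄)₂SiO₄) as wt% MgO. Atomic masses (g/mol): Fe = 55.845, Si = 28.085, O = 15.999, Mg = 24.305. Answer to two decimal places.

Molar mass of (Mg₀.₆₆Fe₀.₃₄)₂SiO₄ = 1.32*24.305 + 0.68*55.845 + 1*28.085 + 4*15.999 = 162.138 g/mol.
Each formula unit contains 1.32 Mg, equivalent to 1.32/1 = 1.3200 mol MgO.
M(MgO) = 1×24.305 + 1×15.999 = 40.304 g/mol.
Mass of MgO per formula unit = 1.3200 × 40.304 = 53.201 g.
MgO wt% = 53.201 / 162.138 × 100 = 32.81%.

32.81 wt%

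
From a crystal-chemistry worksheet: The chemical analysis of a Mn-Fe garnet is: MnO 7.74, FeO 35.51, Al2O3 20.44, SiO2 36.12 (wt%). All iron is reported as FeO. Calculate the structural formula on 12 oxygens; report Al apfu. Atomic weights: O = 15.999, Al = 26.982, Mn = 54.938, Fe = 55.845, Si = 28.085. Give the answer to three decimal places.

1.999 Al apfu

MnO (M=70.937): mol = 0.10911; Mn = 0.10911, O = 0.10911.
FeO (M=71.844): mol = 0.49427; Fe = 0.49427, O = 0.49427.
Al2O3 (M=101.961): mol = 0.20047; Al = 0.40094, O = 0.60141.
SiO2 (M=60.083): mol = 0.60117; Si = 0.60117, O = 1.20234.
ΣO = 2.40713; factor = 12/ΣO = 4.98519.
Al apfu = 0.40094 × 4.98519 = 1.999.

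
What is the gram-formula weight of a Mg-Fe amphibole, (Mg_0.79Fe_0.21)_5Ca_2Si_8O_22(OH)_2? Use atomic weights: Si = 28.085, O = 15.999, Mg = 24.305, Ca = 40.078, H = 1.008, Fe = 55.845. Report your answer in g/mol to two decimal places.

845.47 g/mol

M = 3.95×24.305 + 1.05×55.845 + 2×40.078 + 8×28.085 + 24×15.999 + 2×1.008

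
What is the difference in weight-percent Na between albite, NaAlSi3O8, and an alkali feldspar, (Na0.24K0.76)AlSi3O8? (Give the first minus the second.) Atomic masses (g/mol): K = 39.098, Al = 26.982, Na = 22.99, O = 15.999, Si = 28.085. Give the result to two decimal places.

6.76 percentage points

M(NaAlSi3O8) = 262.219 g/mol, so wt% Na = 22.990/262.219 × 100 = 8.77%.
M((Na0.24K0.76)AlSi3O8) = 274.461 g/mol, so wt% Na = 5.518/274.461 × 100 = 2.01%.
8.77 − 2.01 = 6.76 pp.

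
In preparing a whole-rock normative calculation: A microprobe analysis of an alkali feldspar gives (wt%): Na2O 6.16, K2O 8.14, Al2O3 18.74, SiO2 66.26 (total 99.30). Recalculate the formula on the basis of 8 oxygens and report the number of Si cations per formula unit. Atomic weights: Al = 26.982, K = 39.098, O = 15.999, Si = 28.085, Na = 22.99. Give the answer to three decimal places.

6.16 wt% Na2O ÷ 61.979 g/mol = 0.09939 mol, giving 0.19878 Na and 0.09939 O.
8.14 wt% K2O ÷ 94.195 g/mol = 0.08642 mol, giving 0.17284 K and 0.08642 O.
18.74 wt% Al2O3 ÷ 101.961 g/mol = 0.18380 mol, giving 0.36760 Al and 0.55140 O.
66.26 wt% SiO2 ÷ 60.083 g/mol = 1.10281 mol, giving 1.10281 Si and 2.20562 O.
Oxygen sums to 2.94283; scaling by 8/2.94283 = 2.71847 puts the formula on 8 O.
Si: 1.10281 × 2.71847 = 2.998 atoms per formula unit.

2.998 Si apfu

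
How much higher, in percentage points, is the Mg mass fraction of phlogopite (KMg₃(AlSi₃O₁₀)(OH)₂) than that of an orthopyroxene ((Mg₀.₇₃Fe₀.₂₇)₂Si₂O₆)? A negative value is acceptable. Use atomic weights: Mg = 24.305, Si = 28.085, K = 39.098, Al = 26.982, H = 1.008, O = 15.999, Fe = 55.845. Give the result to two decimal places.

First mineral: 72.915 g Mg in 417.254 g formula = 17.47 wt% Mg.
Second mineral: 35.485 g Mg in 217.806 g formula = 16.29 wt% Mg.
17.47% − 16.29% gives a difference of 1.18 percentage points.

1.18 percentage points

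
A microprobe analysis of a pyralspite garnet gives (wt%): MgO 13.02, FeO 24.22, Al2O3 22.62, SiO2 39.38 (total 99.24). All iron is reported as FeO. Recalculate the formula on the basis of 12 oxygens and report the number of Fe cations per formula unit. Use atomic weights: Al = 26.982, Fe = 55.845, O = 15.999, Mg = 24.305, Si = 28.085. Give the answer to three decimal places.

13.02 wt% MgO ÷ 40.304 g/mol = 0.32304 mol, giving 0.32304 Mg and 0.32304 O.
24.22 wt% FeO ÷ 71.844 g/mol = 0.33712 mol, giving 0.33712 Fe and 0.33712 O.
22.62 wt% Al2O3 ÷ 101.961 g/mol = 0.22185 mol, giving 0.44370 Al and 0.66555 O.
39.38 wt% SiO2 ÷ 60.083 g/mol = 0.65543 mol, giving 0.65543 Si and 1.31086 O.
Oxygen sums to 2.63657; scaling by 12/2.63657 = 4.55137 puts the formula on 12 O.
Fe: 0.33712 × 4.55137 = 1.534 atoms per formula unit.

1.534 Fe apfu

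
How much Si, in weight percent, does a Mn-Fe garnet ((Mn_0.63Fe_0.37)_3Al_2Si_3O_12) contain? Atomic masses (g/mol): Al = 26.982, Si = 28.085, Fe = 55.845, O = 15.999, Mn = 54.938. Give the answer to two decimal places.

16.99 weight percent

Formula mass = 1.89*54.938 + 1.11*55.845 + 2*26.982 + 3*28.085 + 12*15.999 = 496.028 g/mol, of which 84.255 g is Si.
So Si makes up 84.255/496.028 = 0.1699 of the mass, i.e. 16.99%.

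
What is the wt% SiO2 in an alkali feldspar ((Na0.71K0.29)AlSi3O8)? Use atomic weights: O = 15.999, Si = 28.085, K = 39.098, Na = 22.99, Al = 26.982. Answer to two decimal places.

67.54 wt%

Molar mass of (Na0.71K0.29)AlSi3O8 = 0.71*22.99 + 0.29*39.098 + 1*26.982 + 3*28.085 + 8*15.999 = 266.890 g/mol.
Each formula unit contains 3 Si, equivalent to 3/1 = 3.0000 mol SiO2.
M(SiO2) = 1×28.085 + 2×15.999 = 60.083 g/mol.
Mass of SiO2 per formula unit = 3.0000 × 60.083 = 180.249 g.
SiO2 wt% = 180.249 / 266.890 × 100 = 67.54%.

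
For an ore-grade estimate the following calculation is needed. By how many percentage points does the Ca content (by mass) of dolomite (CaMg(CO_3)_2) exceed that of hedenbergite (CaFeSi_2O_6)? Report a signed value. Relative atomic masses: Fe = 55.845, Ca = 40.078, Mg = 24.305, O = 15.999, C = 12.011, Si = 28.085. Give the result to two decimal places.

M(CaMg(CO_3)_2) = 184.399 g/mol, so wt% Ca = 40.078/184.399 × 100 = 21.73%.
M(CaFeSi_2O_6) = 248.087 g/mol, so wt% Ca = 40.078/248.087 × 100 = 16.15%.
21.73 − 16.15 = 5.58 pp.

5.58 percentage points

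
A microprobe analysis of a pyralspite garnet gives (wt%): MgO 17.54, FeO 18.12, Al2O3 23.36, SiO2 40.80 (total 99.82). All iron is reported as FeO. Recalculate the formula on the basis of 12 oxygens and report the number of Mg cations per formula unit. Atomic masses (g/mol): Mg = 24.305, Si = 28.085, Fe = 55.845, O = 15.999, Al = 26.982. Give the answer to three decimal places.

MgO: 17.54/40.304 = 0.43519 mol → 0.43519 mol Mg, 0.43519 mol O.
FeO: 18.12/71.844 = 0.25221 mol → 0.25221 mol Fe, 0.25221 mol O.
Al2O3: 23.36/101.961 = 0.22911 mol → 0.45822 mol Al, 0.68733 mol O.
SiO2: 40.80/60.083 = 0.67906 mol → 0.67906 mol Si, 1.35812 mol O.
Total oxygen = 2.73285 mol. Normalization factor = 12/2.73285 = 4.39102.
Mg per 12 O = 0.43519 × 4.39102 = 1.911.

1.911 Mg apfu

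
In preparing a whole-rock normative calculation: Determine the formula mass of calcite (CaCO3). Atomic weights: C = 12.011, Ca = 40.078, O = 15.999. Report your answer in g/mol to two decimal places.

100.09 g/mol

The formula mass is the sum 1(40.078) + 1(12.011) + 3(15.999).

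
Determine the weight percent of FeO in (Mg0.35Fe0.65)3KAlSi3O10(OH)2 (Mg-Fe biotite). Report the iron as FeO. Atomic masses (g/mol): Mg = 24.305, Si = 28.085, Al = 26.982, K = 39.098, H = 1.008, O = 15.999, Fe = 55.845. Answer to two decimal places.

29.26 wt%

M((Mg0.35Fe0.65)3KAlSi3O10(OH)2) = 478.757 g/mol; M(FeO) = 71.844 g/mol.
Moles FeO per formula unit = 1.95 Fe ÷ 1 = 1.9500.
FeO fraction = (1.9500 × 71.844) / 478.757 = 140.096/478.757 = 0.2926.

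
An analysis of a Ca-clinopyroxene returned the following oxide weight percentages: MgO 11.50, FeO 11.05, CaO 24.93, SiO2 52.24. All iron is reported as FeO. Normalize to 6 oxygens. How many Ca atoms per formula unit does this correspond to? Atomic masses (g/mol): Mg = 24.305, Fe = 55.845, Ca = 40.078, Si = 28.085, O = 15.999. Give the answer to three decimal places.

1.017 Ca apfu

11.50 wt% MgO ÷ 40.304 g/mol = 0.28533 mol, giving 0.28533 Mg and 0.28533 O.
11.05 wt% FeO ÷ 71.844 g/mol = 0.15381 mol, giving 0.15381 Fe and 0.15381 O.
24.93 wt% CaO ÷ 56.077 g/mol = 0.44457 mol, giving 0.44457 Ca and 0.44457 O.
52.24 wt% SiO2 ÷ 60.083 g/mol = 0.86946 mol, giving 0.86946 Si and 1.73892 O.
Oxygen sums to 2.62263; scaling by 6/2.62263 = 2.28778 puts the formula on 6 O.
Ca: 0.44457 × 2.28778 = 1.017 atoms per formula unit.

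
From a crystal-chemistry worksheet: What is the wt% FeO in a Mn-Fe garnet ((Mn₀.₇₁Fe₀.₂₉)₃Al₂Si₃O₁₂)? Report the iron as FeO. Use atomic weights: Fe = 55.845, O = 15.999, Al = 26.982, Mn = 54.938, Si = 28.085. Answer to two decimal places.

12.61 wt%

M((Mn₀.₇₁Fe₀.₂₉)₃Al₂Si₃O₁₂) = 495.810 g/mol; M(FeO) = 71.844 g/mol.
Moles FeO per formula unit = 0.87 Fe ÷ 1 = 0.8700.
FeO fraction = (0.8700 × 71.844) / 495.810 = 62.504/495.810 = 0.1261.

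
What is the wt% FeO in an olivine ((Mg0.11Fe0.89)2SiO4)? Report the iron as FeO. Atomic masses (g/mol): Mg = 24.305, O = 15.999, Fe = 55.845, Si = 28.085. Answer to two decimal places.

Formula mass = 196.832 g/mol.
1.78 Fe → 1.7800 mol FeO per formula unit; M(FeO) = 71.844, so FeO mass = 127.882 g.
127.882/196.832 × 100 = 64.97 wt%.

64.97 wt%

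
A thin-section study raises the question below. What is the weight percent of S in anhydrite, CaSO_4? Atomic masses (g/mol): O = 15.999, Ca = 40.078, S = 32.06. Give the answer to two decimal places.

23.55 mass %

Molar mass of CaSO_4: 1×40.078 + 1×32.06 + 4×15.999 = 136.134 g/mol.
Mass of S per formula unit: 1 × 32.06 = 32.060 g.
Weight fraction S = 32.060 / 136.134 = 0.2355.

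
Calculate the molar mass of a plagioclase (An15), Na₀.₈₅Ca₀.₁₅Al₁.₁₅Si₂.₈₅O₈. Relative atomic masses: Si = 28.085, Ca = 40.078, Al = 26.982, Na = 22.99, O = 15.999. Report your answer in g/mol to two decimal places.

The formula mass is the sum 0.85×22.99 + 0.15×40.078 + 1.15×26.982 + 2.85×28.085 + 8×15.999.

264.62 g/mol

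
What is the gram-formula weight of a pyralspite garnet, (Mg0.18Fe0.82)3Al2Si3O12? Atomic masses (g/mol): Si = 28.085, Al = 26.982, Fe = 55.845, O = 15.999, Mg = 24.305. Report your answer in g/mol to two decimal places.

480.71 g/mol

M = 0.54(24.305) + 2.46(55.845) + 2(26.982) + 3(28.085) + 12(15.999)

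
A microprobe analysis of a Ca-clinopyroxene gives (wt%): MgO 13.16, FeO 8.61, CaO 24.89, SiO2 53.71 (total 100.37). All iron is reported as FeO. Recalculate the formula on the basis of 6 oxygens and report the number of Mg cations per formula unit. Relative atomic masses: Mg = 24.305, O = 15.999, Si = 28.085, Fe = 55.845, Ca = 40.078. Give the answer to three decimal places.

MgO (M=40.304): mol = 0.32652; Mg = 0.32652, O = 0.32652.
FeO (M=71.844): mol = 0.11984; Fe = 0.11984, O = 0.11984.
CaO (M=56.077): mol = 0.44385; Ca = 0.44385, O = 0.44385.
SiO2 (M=60.083): mol = 0.89393; Si = 0.89393, O = 1.78786.
ΣO = 2.67807; factor = 6/ΣO = 2.24042.
Mg apfu = 0.32652 × 2.24042 = 0.732.

0.732 Mg apfu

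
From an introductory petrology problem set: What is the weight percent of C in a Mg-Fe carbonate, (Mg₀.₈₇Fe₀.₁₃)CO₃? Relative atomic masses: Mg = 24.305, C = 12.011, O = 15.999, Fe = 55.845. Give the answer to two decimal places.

13.59 wt%

Molar mass of (Mg₀.₈₇Fe₀.₁₃)CO₃: 0.87×24.305 + 0.13×55.845 + 1×12.011 + 3×15.999 = 88.413 g/mol.
Mass of C per formula unit: 1 × 12.011 = 12.011 g.
Weight fraction C = 12.011 / 88.413 = 0.1359.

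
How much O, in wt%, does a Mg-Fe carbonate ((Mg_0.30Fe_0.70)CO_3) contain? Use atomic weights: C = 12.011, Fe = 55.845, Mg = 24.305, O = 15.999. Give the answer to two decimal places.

M((Mg_0.30Fe_0.70)CO_3) = 106.391 g/mol.
O contributes 3 × 15.999 = 47.997 g per mole.
47.997/106.391 = 0.4511 → 45.11%.

45.11 wt%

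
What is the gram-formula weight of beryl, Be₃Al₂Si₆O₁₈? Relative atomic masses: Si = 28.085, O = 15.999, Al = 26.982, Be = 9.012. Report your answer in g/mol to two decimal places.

537.49 g/mol

The formula mass is the sum 3×9.012 + 2×26.982 + 6×28.085 + 18×15.999.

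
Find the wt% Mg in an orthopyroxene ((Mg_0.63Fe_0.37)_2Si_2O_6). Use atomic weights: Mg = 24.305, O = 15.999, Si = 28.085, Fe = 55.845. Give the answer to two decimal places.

M((Mg_0.63Fe_0.37)_2Si_2O_6) = 224.114 g/mol.
Mg contributes 1.26 × 24.305 = 30.624 g per mole.
30.624/224.114 = 0.1366 → 13.66%.

13.66 weight percent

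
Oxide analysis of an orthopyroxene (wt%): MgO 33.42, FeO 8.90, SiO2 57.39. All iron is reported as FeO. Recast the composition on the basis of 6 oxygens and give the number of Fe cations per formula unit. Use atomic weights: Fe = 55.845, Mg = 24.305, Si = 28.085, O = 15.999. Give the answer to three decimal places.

MgO: 33.42/40.304 = 0.82920 mol → 0.82920 mol Mg, 0.82920 mol O.
FeO: 8.90/71.844 = 0.12388 mol → 0.12388 mol Fe, 0.12388 mol O.
SiO2: 57.39/60.083 = 0.95518 mol → 0.95518 mol Si, 1.91036 mol O.
Total oxygen = 2.86344 mol. Normalization factor = 6/2.86344 = 2.09538.
Fe per 6 O = 0.12388 × 2.09538 = 0.260.

0.260 Fe apfu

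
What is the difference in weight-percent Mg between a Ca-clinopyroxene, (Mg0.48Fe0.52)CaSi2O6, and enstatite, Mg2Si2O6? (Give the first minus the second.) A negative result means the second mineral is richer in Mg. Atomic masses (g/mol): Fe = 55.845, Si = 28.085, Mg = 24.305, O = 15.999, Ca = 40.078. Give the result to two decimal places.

-19.20 percentage points

Mg in (Mg0.48Fe0.52)CaSi2O6: molar mass 232.948 g/mol; 0.48×24.305 = 11.666 g → 5.01 wt%.
Mg in Mg2Si2O6: molar mass 200.774 g/mol; 2×24.305 = 48.610 g → 24.21 wt%.
Difference = 5.01 − 24.21 = -19.20 percentage points.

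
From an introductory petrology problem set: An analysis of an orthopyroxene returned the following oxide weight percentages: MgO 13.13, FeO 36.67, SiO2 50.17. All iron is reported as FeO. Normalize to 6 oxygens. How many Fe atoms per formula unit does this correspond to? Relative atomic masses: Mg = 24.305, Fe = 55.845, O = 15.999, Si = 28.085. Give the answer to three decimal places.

13.13 wt% MgO ÷ 40.304 g/mol = 0.32577 mol, giving 0.32577 Mg and 0.32577 O.
36.67 wt% FeO ÷ 71.844 g/mol = 0.51041 mol, giving 0.51041 Fe and 0.51041 O.
50.17 wt% SiO2 ÷ 60.083 g/mol = 0.83501 mol, giving 0.83501 Si and 1.67002 O.
Oxygen sums to 2.50620; scaling by 6/2.50620 = 2.39406 puts the formula on 6 O.
Fe: 0.51041 × 2.39406 = 1.222 atoms per formula unit.

1.222 Fe apfu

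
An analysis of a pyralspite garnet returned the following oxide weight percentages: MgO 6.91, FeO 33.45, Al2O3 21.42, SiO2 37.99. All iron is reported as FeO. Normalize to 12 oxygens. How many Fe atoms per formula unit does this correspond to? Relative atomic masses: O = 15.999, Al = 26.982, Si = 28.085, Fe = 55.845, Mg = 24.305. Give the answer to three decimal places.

2.207 Fe apfu

MgO (M=40.304): mol = 0.17145; Mg = 0.17145, O = 0.17145.
FeO (M=71.844): mol = 0.46559; Fe = 0.46559, O = 0.46559.
Al2O3 (M=101.961): mol = 0.21008; Al = 0.42016, O = 0.63024.
SiO2 (M=60.083): mol = 0.63229; Si = 0.63229, O = 1.26458.
ΣO = 2.53186; factor = 12/ΣO = 4.73960.
Fe apfu = 0.46559 × 4.73960 = 2.207.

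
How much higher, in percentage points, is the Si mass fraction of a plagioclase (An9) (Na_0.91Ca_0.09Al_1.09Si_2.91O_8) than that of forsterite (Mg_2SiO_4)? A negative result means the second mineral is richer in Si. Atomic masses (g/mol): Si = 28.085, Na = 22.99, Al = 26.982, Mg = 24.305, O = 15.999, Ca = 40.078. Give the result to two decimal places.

M(Na_0.91Ca_0.09Al_1.09Si_2.91O_8) = 263.658 g/mol, so wt% Si = 81.727/263.658 × 100 = 31.00%.
M(Mg_2SiO_4) = 140.691 g/mol, so wt% Si = 28.085/140.691 × 100 = 19.96%.
31.00 − 19.96 = 11.04 pp.

11.04 percentage points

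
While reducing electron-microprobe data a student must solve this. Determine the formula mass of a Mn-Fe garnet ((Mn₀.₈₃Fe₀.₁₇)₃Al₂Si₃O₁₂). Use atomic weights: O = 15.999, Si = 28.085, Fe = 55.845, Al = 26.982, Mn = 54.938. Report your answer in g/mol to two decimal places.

495.48 g/mol

M = 2.49*54.938 + 0.51*55.845 + 2*26.982 + 3*28.085 + 12*15.999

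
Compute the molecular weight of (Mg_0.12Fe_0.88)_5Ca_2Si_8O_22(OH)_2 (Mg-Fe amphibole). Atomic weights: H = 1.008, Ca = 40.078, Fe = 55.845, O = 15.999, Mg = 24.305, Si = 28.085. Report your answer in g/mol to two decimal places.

951.13 g/mol

M = 0.60×24.305 + 4.40×55.845 + 2×40.078 + 8×28.085 + 24×15.999 + 2×1.008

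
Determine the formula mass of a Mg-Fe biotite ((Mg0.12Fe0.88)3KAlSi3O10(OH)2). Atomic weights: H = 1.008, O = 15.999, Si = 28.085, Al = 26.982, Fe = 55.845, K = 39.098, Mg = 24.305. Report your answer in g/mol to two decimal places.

Mg: 0.36 × 24.305 = 8.7498
Fe: 2.64 × 55.845 = 147.4308
K: 1 × 39.098 = 39.0980
Al: 1 × 26.982 = 26.9820
Si: 3 × 28.085 = 84.2550
O: 12 × 15.999 = 191.9880
H: 2 × 1.008 = 2.0160
Summing the contributions gives the formula mass.

500.52 g/mol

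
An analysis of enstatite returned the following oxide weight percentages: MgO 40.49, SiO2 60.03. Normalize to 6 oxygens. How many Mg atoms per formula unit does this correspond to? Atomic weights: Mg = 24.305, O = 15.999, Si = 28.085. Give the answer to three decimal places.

MgO: 40.49/40.304 = 1.00461 mol → 1.00461 mol Mg, 1.00461 mol O.
SiO2: 60.03/60.083 = 0.99912 mol → 0.99912 mol Si, 1.99824 mol O.
Total oxygen = 3.00285 mol. Normalization factor = 6/3.00285 = 1.99810.
Mg per 6 O = 1.00461 × 1.99810 = 2.007.

2.007 Mg apfu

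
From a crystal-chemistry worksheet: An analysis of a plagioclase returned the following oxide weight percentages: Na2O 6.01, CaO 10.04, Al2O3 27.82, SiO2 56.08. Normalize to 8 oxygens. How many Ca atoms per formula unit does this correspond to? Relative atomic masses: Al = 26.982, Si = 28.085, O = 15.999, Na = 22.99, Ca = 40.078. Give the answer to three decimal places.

0.484 Ca apfu

6.01 wt% Na2O ÷ 61.979 g/mol = 0.09697 mol, giving 0.19394 Na and 0.09697 O.
10.04 wt% CaO ÷ 56.077 g/mol = 0.17904 mol, giving 0.17904 Ca and 0.17904 O.
27.82 wt% Al2O3 ÷ 101.961 g/mol = 0.27285 mol, giving 0.54570 Al and 0.81855 O.
56.08 wt% SiO2 ÷ 60.083 g/mol = 0.93338 mol, giving 0.93338 Si and 1.86676 O.
Oxygen sums to 2.96132; scaling by 8/2.96132 = 2.70150 puts the formula on 8 O.
Ca: 0.17904 × 2.70150 = 0.484 atoms per formula unit.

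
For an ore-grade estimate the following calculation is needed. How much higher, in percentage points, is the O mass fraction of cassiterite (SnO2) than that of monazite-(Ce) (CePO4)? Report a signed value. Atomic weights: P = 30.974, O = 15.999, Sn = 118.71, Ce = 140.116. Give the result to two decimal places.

First mineral: 31.998 g O in 150.708 g formula = 21.23 wt% O.
Second mineral: 63.996 g O in 235.086 g formula = 27.22 wt% O.
21.23% − 27.22% gives a difference of -5.99 percentage points.

-5.99 percentage points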